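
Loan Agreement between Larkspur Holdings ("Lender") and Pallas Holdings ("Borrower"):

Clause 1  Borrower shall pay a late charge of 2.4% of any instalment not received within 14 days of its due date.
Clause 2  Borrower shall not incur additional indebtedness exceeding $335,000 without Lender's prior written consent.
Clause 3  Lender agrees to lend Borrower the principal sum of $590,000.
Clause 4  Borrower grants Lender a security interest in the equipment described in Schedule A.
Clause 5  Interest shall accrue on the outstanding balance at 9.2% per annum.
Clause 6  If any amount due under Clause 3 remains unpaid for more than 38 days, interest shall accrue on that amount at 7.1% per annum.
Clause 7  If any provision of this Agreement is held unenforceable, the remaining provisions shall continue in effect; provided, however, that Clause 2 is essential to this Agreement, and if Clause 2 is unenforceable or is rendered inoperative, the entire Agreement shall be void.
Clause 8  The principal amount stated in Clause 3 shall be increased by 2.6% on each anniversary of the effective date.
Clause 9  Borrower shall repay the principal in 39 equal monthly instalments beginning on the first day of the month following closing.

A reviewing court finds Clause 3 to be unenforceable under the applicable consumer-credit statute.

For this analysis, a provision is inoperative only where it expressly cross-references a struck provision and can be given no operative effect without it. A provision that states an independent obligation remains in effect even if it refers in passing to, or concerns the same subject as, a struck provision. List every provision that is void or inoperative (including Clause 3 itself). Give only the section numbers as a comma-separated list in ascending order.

Clause 3 is struck. Clause 6 operates only by reference to Clause 3, so it falls with Clause 3. Clause 8 operates only by reference to Clause 3, so it falls with Clause 3. Clause 7 makes Clause 2 an essential term, but Clause 2 is unaffected, so the severability proviso in Clause 7 preserves the remaining provisions. Clause 1, Clause 2, Clause 4, Clause 5, Clause 7, and Clause 9 remain in effect.

3, 6, 8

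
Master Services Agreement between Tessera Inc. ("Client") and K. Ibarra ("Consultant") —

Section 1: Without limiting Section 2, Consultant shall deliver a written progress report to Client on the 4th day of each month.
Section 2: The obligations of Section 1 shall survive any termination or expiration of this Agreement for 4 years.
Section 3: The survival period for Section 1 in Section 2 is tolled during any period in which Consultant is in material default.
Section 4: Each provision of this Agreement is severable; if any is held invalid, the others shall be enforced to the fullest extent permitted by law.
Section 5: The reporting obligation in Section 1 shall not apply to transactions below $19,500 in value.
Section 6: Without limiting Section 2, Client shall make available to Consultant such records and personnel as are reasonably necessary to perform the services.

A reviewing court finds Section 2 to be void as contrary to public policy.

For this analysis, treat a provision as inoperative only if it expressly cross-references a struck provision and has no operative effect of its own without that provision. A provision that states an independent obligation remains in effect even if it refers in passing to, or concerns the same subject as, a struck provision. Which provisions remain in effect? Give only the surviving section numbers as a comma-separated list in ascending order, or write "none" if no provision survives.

Section 2 is struck. Section 3 operates only by reference to Section 2, so it falls with Section 2. Section 6 mentions Section 2 but its own obligation stands independently of Section 2, so Section 6 is not affected. Although Section 1 refers to Section 2, its operative terms do not depend on Section 2, so it remains in effect. Under the severability clause in Section 4, the remaining provisions continue in force. Section 1, Section 4, Section 5, and Section 6 remain in effect.

1, 4, 5, 6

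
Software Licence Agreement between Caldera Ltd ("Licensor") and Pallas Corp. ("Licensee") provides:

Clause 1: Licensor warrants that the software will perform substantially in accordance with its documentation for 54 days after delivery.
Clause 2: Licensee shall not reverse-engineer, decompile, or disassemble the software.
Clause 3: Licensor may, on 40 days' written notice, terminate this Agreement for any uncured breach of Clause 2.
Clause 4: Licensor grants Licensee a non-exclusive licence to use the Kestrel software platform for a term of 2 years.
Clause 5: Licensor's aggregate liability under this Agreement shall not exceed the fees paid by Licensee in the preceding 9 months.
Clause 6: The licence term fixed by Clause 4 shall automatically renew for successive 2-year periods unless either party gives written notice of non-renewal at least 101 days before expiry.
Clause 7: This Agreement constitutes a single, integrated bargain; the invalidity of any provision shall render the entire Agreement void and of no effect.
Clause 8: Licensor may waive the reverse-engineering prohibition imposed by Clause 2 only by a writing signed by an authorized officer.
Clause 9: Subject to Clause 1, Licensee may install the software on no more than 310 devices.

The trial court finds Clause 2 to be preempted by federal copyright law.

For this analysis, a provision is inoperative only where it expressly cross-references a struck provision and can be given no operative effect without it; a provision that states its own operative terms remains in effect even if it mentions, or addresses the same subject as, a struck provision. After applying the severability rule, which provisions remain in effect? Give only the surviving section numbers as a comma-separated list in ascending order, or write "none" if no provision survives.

none

Clause 2 is struck. Clause 3 operates only by reference to Clause 2, so it falls with Clause 2. The only function of Clause 8 is the waiver condition for Clause 2, so it cannot stand once Clause 2 is removed. Clause 7 provides that the Agreement is not severable, so the invalidity of any one provision voids the entire Agreement. No provision of the Agreement survives.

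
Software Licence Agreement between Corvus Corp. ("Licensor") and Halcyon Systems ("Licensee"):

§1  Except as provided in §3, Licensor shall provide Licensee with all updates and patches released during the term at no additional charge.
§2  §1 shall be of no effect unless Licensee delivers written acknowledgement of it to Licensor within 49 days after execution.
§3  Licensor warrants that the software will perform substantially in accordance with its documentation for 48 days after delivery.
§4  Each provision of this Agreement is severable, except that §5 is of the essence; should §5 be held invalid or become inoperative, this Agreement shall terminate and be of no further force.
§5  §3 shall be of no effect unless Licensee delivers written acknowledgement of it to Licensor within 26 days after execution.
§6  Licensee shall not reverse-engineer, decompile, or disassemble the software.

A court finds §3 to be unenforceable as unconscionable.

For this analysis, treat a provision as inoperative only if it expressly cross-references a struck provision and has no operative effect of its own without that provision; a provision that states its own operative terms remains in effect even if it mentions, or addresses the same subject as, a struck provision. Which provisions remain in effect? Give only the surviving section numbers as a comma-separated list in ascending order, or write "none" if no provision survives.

none

§3 is struck. The only function of §5 is the acknowledgement condition for §3, so it cannot stand once §3 is removed. §4 makes §5 an essential term, and §5 has been rendered inoperative by the cascade; under §4, the entire Agreement is therefore void. No provision of the Agreement survives.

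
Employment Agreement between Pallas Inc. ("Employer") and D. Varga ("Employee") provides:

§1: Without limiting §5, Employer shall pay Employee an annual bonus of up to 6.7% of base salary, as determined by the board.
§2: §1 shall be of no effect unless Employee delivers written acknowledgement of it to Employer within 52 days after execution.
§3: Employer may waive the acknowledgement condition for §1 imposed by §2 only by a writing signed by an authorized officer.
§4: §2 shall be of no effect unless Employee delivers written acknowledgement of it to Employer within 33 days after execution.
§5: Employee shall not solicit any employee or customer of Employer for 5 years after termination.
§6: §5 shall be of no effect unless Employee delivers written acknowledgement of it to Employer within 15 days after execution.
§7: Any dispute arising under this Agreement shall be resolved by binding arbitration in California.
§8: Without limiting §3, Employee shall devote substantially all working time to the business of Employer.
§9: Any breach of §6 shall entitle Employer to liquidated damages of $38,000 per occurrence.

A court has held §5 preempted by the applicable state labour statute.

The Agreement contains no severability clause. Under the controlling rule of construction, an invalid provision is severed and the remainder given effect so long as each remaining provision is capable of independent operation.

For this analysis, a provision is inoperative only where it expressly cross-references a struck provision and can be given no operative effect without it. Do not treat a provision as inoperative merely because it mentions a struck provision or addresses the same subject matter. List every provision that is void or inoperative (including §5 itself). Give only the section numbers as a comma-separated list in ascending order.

5, 6, 9

§5 is struck. §6 has no operative effect of its own apart from §5 and is therefore inoperative. The whole of §9 is the liquidated-damages amount, defined by reference to §6, so §9 cannot stand once §6 is removed. §1 mentions §5 but its own obligation stands independently of §5, so §1 is not affected. With no severability clause, the stated default rule severs what cannot stand and enforces each remaining provision that can operate on its own. §1, §2, §3, §4, §7, and §8 remain in effect.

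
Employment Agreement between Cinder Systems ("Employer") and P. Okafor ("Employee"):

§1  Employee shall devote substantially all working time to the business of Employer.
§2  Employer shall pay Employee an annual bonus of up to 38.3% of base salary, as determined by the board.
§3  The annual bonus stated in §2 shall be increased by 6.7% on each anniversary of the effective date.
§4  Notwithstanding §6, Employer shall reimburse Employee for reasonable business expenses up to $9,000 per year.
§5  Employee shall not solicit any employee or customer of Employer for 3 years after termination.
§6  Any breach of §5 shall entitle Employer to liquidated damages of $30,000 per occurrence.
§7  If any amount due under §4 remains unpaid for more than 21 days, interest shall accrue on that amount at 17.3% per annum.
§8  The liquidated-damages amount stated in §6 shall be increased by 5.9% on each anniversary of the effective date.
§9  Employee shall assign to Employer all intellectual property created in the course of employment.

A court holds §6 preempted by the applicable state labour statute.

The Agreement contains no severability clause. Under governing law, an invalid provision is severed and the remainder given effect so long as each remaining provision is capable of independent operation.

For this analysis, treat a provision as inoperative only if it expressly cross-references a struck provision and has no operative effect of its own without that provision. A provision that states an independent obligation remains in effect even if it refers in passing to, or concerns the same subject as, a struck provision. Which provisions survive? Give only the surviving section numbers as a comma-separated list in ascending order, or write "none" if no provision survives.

1, 2, 3, 4, 5, 7, 9

§6 is struck. §8 has no operative effect of its own apart from §6 and is therefore inoperative. Although §4 refers to §6, its operative terms do not depend on §6, so it remains in effect. With no severability clause, the stated default rule severs what cannot stand and enforces each remaining provision that can operate on its own. §1, §2, §3, §4, §5, §7, and §9 remain in effect.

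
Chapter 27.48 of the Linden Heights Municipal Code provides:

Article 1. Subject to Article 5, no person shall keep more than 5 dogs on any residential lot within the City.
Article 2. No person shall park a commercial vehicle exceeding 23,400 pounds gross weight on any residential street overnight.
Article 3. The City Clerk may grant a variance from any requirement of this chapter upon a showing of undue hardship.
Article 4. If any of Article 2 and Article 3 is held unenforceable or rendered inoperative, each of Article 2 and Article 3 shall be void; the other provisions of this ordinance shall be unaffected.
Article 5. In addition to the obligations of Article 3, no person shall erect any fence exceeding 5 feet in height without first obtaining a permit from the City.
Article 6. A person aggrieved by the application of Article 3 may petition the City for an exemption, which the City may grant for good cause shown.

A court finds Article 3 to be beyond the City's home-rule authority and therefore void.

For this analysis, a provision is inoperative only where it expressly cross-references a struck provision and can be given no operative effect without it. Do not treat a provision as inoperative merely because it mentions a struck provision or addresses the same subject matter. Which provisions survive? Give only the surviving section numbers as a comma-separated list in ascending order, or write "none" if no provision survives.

1, 4, 5

Article 3 is struck. Article 6 merely fixes the exemption procedure for Article 3; with Article 3 gone it has nothing to operate on and falls away. Article 5 mentions Article 3 but its own obligation stands independently of Article 3, so Article 5 is not affected. Article 4 declares Article 2 and Article 3 mutually dependent; since one of them has fallen, all of them are of no effect. That brings down Article 2 as well. The remainder continues in force under Article 4. The provisions still in force are Article 1, Article 4, and Article 5.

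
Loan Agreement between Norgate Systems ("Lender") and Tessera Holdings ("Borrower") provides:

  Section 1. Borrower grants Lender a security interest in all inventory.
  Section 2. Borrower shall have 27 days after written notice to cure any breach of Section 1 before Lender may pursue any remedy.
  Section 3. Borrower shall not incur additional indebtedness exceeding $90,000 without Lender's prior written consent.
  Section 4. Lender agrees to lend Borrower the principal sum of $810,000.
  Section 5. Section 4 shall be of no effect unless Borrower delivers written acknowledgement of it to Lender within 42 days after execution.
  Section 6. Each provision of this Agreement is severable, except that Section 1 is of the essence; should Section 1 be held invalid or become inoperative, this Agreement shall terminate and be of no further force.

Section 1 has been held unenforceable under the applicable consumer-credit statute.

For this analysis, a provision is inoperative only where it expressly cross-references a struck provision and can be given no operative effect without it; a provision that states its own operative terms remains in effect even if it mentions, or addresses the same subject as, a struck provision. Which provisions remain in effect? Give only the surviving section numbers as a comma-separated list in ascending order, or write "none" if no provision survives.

Section 1 is struck. Section 2 merely fixes the cure period for breach of Section 1; with Section 1 gone it has nothing to operate on and falls away. Section 6 makes Section 1 an essential term, and Section 1 is the provision held invalid; under Section 6, the entire Agreement is therefore void. No provision of the Agreement survives.

none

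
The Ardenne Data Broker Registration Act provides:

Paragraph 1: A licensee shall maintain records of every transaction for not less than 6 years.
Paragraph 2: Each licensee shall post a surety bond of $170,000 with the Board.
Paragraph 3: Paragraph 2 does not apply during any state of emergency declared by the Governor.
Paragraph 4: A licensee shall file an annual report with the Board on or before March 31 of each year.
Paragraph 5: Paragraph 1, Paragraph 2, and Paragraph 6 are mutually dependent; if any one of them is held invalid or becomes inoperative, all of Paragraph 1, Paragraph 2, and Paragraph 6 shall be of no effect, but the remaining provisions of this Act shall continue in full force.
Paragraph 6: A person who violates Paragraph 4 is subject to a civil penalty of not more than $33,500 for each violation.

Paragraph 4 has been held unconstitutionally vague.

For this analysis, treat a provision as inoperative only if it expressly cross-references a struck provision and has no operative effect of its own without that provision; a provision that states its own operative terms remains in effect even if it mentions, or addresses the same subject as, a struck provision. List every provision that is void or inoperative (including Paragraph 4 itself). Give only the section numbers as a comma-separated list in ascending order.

Paragraph 4 is struck. Paragraph 6 has no operative effect of its own apart from Paragraph 4 and is therefore inoperative. Paragraph 5 declares Paragraph 1, Paragraph 2, and Paragraph 6 mutually dependent; since one of them has fallen, all of them are of no effect. That brings down Paragraph 1 and Paragraph 2 as well. Paragraph 3 in turn depends solely on a provision now struck and likewise falls. The remainder continues in force under Paragraph 5. Only Paragraph 5 remains in effect.

1, 2, 3, 4, 6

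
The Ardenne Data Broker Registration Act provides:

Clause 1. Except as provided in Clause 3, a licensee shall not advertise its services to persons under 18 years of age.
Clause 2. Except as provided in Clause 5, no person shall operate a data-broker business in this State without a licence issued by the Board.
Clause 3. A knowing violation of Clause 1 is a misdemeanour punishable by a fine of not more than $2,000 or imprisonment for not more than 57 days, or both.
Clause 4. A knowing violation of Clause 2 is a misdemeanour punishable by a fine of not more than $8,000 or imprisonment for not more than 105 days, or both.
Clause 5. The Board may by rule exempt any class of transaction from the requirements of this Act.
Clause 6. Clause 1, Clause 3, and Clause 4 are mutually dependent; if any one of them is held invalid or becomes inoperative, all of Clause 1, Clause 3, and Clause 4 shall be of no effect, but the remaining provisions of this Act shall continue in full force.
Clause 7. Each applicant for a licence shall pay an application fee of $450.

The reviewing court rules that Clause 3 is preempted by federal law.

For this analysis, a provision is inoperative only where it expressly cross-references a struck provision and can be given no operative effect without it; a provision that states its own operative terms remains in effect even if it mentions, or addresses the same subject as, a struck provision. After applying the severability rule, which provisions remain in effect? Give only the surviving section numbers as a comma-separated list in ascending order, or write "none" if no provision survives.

Clause 3 is struck. Nothing else in the Act is defined by reference to Clause 3. Clause 6 declares Clause 1, Clause 3, and Clause 4 mutually dependent; since one of them has fallen, all of them are of no effect. That brings down Clause 1 and Clause 4 as well. The remainder continues in force under Clause 6. That leaves Clause 2, Clause 5, Clause 6, and Clause 7 in effect.

2, 5, 6, 7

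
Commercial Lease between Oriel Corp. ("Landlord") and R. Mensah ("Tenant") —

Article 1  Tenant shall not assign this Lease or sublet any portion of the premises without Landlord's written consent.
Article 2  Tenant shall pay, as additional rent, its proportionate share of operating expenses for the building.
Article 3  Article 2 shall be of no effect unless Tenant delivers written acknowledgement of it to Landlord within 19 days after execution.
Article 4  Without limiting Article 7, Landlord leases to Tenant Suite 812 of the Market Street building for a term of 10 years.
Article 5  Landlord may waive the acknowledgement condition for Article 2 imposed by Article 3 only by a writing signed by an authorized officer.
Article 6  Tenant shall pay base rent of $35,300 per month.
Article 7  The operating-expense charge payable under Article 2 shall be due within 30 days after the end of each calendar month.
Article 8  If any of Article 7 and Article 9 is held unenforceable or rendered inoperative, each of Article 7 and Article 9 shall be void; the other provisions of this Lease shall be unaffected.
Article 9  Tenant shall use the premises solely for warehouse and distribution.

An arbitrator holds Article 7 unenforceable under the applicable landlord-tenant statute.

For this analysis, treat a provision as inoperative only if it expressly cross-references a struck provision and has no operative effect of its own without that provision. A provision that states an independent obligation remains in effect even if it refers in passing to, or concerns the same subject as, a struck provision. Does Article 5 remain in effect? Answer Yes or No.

Yes

Article 7 is struck. Although Article 4 refers to Article 7, its operative terms do not depend on Article 7, so it remains in effect. No other provision's operative terms depend on Article 7. Article 8 declares Article 7 and Article 9 mutually dependent; since one of them has fallen, all of them are of no effect. That brings down Article 9 as well. The remainder continues in force under Article 8. The provisions still in force are Article 1, Article 2, Article 3, Article 4, Article 5, Article 6, and Article 8. Article 5 is among the surviving provisions, so the answer is yes.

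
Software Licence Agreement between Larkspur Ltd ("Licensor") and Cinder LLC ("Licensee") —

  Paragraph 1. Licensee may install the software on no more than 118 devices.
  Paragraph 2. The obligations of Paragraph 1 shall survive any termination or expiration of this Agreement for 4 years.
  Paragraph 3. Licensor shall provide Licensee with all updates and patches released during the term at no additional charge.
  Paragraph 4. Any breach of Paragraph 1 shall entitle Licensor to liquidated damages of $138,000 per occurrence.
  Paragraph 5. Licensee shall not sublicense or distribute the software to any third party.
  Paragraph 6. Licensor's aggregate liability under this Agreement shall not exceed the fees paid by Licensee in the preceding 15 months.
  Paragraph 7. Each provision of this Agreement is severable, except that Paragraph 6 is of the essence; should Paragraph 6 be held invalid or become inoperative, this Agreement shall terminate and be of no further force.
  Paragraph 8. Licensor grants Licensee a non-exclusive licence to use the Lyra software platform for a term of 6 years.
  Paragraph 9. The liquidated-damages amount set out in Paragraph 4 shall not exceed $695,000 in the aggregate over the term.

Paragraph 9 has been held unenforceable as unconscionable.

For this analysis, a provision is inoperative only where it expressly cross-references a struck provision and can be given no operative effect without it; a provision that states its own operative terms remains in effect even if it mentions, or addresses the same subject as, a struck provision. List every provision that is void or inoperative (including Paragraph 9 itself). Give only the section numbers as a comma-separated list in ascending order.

Paragraph 9 is struck. No other provision's operative terms depend on Paragraph 9. Paragraph 7 makes Paragraph 6 an essential term, but Paragraph 6 is unaffected, so the severability proviso in Paragraph 7 preserves the remaining provisions. That leaves Paragraph 1, Paragraph 2, Paragraph 3, Paragraph 4, Paragraph 5, Paragraph 6, Paragraph 7, and Paragraph 8 in effect.

9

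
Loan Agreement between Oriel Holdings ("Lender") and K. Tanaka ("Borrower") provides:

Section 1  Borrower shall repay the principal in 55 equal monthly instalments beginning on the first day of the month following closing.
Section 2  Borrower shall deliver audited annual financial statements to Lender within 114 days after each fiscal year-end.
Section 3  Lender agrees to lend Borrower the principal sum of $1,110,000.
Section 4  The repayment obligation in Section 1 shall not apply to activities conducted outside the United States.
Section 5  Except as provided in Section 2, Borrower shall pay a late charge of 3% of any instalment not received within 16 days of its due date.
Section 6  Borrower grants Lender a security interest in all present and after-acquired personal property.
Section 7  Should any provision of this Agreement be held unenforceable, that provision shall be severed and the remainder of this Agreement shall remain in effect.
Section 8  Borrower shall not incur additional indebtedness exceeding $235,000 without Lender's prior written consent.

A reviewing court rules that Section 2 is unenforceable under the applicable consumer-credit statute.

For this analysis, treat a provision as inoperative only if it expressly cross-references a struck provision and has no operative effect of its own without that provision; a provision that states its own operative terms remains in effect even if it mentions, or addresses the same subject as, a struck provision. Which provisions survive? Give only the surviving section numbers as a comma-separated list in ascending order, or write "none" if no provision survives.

1, 3, 4, 5, 6, 7, 8

Section 2 is struck. Section 5 mentions Section 2 but its own obligation stands independently of Section 2, so Section 5 is not affected. Nothing else in the Agreement is defined by reference to Section 2. Under the severability clause in Section 7, the remaining provisions continue in force. The provisions still in force are Section 1, Section 3, Section 4, Section 5, Section 6, Section 7, and Section 8.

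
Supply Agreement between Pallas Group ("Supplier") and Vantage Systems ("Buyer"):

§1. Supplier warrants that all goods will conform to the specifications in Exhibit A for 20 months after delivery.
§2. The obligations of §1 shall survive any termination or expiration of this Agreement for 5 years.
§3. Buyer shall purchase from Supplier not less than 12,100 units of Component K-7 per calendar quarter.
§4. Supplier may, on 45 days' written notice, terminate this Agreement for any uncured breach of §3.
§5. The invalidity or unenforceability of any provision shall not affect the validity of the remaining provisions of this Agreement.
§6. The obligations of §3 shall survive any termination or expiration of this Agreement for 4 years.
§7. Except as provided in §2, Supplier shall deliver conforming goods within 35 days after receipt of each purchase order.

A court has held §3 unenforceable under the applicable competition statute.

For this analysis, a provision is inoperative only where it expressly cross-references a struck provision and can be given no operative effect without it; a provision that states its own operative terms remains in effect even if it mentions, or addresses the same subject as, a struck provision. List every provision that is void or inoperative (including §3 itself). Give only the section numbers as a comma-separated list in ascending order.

3, 4, 6

§3 is struck. §4 has no operative effect of its own apart from §3 and is therefore inoperative. §6 merely fixes the survival period for §3; with §3 gone it has nothing to operate on and falls away. §5 is a severability clause and preserves every provision that can still be given independent effect. The provisions still in force are §1, §2, §5, and §7.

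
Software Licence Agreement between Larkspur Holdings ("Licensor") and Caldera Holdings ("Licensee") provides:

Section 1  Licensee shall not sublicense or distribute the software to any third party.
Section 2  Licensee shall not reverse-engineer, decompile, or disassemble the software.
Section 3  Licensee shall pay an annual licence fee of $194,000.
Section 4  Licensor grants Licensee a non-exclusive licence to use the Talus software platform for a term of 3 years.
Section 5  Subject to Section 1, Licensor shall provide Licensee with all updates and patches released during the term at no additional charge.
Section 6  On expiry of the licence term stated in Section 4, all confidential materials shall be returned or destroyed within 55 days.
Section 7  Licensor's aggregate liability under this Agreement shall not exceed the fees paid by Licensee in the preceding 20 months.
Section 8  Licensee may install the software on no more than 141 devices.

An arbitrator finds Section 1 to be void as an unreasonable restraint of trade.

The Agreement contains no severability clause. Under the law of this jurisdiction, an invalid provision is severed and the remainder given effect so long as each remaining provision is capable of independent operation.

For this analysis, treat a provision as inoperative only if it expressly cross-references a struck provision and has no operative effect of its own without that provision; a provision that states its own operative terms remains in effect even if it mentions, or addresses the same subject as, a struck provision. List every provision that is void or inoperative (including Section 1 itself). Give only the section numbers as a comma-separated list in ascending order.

1

Section 1 is struck. Section 5 mentions Section 1 but its own obligation stands independently of Section 1, so Section 5 is not affected. Nothing else in the Agreement is defined by reference to Section 1. With no severability clause, the stated default rule severs what cannot stand and enforces each remaining provision that can operate on its own. The provisions still in force are Section 2, Section 3, Section 4, Section 5, Section 6, Section 7, and Section 8.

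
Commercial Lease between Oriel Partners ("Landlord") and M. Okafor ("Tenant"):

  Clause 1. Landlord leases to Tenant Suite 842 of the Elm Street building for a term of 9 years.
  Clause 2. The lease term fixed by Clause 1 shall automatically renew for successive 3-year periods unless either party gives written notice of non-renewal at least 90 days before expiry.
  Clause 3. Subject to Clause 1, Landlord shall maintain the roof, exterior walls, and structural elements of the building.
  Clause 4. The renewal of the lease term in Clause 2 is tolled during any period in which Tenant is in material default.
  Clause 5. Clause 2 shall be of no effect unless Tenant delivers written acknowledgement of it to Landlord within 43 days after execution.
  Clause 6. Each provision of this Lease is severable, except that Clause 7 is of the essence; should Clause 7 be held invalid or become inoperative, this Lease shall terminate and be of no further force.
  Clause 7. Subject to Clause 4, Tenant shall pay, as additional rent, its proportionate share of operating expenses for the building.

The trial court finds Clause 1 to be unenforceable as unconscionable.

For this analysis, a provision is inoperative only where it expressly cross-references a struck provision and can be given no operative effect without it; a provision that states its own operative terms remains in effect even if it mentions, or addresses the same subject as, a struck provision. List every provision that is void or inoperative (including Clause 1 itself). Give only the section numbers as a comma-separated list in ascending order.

1, 2, 4, 5

Clause 1 is struck. Clause 2 does nothing except set the renewal of the lease term by reference to Clause 1; with Clause 1 gone it has no independent effect and is inoperative. The whole of Clause 4 is the tolling of the renewal of the lease term, defined by reference to Clause 2, so Clause 4 cannot stand once Clause 2 is removed. Clause 5 operates only by reference to Clause 2, so it falls with Clause 2. Although Clause 7 refers to Clause 4, its operative terms do not depend on Clause 4, so it remains in effect. Although Clause 3 refers to Clause 1, its operative terms do not depend on Clause 1, so it remains in effect. Clause 6 makes Clause 7 an essential term, but Clause 7 is unaffected, so the severability proviso in Clause 6 preserves the remaining provisions. That leaves Clause 3, Clause 6, and Clause 7 in effect.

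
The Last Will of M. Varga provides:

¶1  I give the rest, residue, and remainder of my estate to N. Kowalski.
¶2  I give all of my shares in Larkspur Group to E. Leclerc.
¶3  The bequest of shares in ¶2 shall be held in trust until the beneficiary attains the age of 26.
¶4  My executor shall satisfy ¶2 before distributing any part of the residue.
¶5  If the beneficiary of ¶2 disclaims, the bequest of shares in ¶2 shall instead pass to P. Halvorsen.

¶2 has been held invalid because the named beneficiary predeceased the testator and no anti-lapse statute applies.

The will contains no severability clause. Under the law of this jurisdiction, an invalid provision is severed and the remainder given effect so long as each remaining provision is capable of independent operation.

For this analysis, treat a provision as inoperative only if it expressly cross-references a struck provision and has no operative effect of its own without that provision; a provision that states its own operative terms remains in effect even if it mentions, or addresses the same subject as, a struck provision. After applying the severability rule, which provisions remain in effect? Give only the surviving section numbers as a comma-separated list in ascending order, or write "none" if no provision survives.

1

¶2 is struck. ¶3 merely fixes the trust for ¶2; with ¶2 gone it has nothing to operate on and falls away. ¶4 has no operative effect of its own apart from ¶2 and is therefore inoperative. ¶5 merely fixes the alternative disposition for ¶2; with ¶2 gone it has nothing to operate on and falls away. With no severability clause, the stated default rule severs what cannot stand and enforces each remaining provision that can operate on its own. Only ¶1 remains in effect.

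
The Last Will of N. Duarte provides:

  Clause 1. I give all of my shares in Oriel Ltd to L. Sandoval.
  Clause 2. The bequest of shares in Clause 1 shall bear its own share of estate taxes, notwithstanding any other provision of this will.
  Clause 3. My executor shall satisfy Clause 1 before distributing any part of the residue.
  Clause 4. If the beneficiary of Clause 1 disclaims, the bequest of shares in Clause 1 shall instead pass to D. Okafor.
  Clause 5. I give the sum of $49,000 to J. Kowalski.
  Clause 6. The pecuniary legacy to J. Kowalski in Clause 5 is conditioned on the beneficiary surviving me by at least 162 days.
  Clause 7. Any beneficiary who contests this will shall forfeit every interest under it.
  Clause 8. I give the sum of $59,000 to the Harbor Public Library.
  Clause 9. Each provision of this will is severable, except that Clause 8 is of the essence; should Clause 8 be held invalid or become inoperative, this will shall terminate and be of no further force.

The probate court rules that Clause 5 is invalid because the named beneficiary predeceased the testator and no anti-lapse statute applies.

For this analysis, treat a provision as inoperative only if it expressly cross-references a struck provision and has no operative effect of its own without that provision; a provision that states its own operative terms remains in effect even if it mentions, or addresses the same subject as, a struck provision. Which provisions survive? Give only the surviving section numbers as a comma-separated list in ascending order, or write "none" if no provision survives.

Clause 5 is struck. The only function of Clause 6 is the survivorship condition on Clause 5, so it cannot stand once Clause 5 is removed. Clause 9 makes Clause 8 an essential term, but Clause 8 is unaffected, so the severability proviso in Clause 9 preserves the remaining provisions. That leaves Clause 1, Clause 2, Clause 3, Clause 4, Clause 7, Clause 8, and Clause 9 in effect.

1, 2, 3, 4, 7, 8, 9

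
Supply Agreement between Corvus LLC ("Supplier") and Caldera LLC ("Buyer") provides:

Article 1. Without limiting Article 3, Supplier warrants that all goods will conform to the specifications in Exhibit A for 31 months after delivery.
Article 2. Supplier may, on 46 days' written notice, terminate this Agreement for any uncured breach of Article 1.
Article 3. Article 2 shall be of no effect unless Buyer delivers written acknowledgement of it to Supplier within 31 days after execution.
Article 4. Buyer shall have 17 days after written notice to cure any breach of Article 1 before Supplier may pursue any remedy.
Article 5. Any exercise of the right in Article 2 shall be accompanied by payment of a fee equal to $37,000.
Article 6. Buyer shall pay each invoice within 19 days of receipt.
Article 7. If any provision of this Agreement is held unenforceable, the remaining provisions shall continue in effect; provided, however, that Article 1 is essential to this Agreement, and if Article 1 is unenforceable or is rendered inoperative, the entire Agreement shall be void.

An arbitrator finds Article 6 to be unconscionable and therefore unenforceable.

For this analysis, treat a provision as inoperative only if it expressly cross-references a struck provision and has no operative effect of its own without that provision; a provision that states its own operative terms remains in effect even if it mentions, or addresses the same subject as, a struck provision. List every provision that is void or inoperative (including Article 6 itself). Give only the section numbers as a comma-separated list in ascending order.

6

Article 6 is struck. Nothing else in the Agreement is defined by reference to Article 6. Article 7 makes Article 1 an essential term, but Article 1 is unaffected, so the severability proviso in Article 7 preserves the remaining provisions. Article 1, Article 2, Article 3, Article 4, Article 5, and Article 7 remain in effect.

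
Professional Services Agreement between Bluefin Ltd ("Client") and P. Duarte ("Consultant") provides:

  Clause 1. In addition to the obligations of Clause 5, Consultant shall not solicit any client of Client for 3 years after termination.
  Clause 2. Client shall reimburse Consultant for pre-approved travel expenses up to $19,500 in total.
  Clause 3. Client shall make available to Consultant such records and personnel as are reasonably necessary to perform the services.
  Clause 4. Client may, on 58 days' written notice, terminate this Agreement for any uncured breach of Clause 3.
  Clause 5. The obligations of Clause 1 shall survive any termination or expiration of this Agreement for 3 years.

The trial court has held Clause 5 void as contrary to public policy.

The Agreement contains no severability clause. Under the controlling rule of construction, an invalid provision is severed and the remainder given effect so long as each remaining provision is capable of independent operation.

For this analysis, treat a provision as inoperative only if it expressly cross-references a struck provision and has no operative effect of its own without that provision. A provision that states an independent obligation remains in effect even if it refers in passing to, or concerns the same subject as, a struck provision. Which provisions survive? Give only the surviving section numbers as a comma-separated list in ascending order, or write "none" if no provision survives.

Clause 5 is struck. Clause 1 mentions Clause 5 but its own obligation stands independently of Clause 5, so Clause 1 is not affected. No other provision's operative terms depend on Clause 5. Under the stated default rule, only provisions that cannot operate independently fall away; the rest are enforced. That leaves Clause 1, Clause 2, Clause 3, and Clause 4 in effect.

1, 2, 3, 4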